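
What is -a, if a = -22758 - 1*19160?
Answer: 41918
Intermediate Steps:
a = -41918 (a = -22758 - 19160 = -41918)
-a = -1*(-41918) = 41918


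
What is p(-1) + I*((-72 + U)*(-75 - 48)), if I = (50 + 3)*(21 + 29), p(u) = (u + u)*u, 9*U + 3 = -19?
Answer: 72795506/3 ≈ 2.4265e+7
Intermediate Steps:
U = -22/9 (U = -1/3 + (1/9)*(-19) = -1/3 - 19/9 = -22/9 ≈ -2.4444)
p(u) = 2*u**2 (p(u) = (2*u)*u = 2*u**2)
I = 2650 (I = 53*50 = 2650)
p(-1) + I*((-72 + U)*(-75 - 48)) = 2*(-1)**2 + 2650*((-72 - 22/9)*(-75 - 48)) = 2*1 + 2650*(-670/9*(-123)) = 2 + 2650*(27470/3) = 2 + 72795500/3 = 72795506/3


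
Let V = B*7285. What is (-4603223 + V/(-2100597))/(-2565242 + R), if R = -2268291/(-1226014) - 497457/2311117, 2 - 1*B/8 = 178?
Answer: 27398176325797361225697938/15268211511043743881386959 ≈ 1.7945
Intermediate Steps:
B = -1408 (B = 16 - 8*178 = 16 - 1424 = -1408)
R = 4632396644649/2833461797638 (R = -2268291*(-1/1226014) - 497457*1/2311117 = 2268291/1226014 - 497457/2311117 = 4632396644649/2833461797638 ≈ 1.6349)
V = -10257280 (V = -1408*7285 = -10257280)
(-4603223 + V/(-2100597))/(-2565242 + R) = (-4603223 - 10257280/(-2100597))/(-2565242 + 4632396644649/2833461797638) = (-4603223 - 10257280*(-1/2100597))/(-7268510576299853747/2833461797638) = (-4603223 + 10257280/2100597)*(-2833461797638/7268510576299853747) = -9669506166851/2100597*(-2833461797638/7268510576299853747) = 27398176325797361225697938/15268211511043743881386959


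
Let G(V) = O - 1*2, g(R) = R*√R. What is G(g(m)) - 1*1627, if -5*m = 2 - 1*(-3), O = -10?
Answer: -1639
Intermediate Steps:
m = -1 (m = -(2 - 1*(-3))/5 = -(2 + 3)/5 = -⅕*5 = -1)
g(R) = R^(3/2)
G(V) = -12 (G(V) = -10 - 1*2 = -10 - 2 = -12)
G(g(m)) - 1*1627 = -12 - 1*1627 = -12 - 1627 = -1639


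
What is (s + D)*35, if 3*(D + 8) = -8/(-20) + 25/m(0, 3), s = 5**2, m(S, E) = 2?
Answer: 1491/2 ≈ 745.50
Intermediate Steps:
s = 25
D = -37/10 (D = -8 + (-8/(-20) + 25/2)/3 = -8 + (-8*(-1/20) + 25*(1/2))/3 = -8 + (2/5 + 25/2)/3 = -8 + (1/3)*(129/10) = -8 + 43/10 = -37/10 ≈ -3.7000)
(s + D)*35 = (25 - 37/10)*35 = (213/10)*35 = 1491/2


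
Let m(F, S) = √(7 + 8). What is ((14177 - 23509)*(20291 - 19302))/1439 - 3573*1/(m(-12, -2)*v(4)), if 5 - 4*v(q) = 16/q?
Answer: -9229348/1439 - 4764*√15/5 ≈ -10104.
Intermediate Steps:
m(F, S) = √15
v(q) = 5/4 - 4/q
((14177 - 23509)*(20291 - 19302))/1439 - 3573*1/(m(-12, -2)*v(4)) = ((14177 - 23509)*(20291 - 19302))/1439 - 3573*√15/(15*(5/4 - 4/4)) = -9332*989*(1/1439) - 3573*√15/(15*(5/4 - 4*¼)) = -9229348*1/1439 - 3573*√15/(15*(5/4 - 1)) = -9229348/1439 - 3573*4*√15/15 = -9229348/1439 - 4764*√15/5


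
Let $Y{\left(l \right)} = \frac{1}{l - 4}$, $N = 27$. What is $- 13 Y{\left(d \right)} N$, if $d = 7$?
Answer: $-117$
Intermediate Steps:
$Y{\left(l \right)} = \frac{1}{-4 + l}$
$- 13 Y{\left(d \right)} N = - \frac{13}{-4 + 7} \cdot 27 = - \frac{13}{3} \cdot 27 = \left(-13\right) \frac{1}{3} \cdot 27 = \left(- \frac{13}{3}\right) 27 = -117$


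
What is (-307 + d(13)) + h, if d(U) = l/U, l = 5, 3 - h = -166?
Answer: -1789/13 ≈ -137.62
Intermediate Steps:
h = 169 (h = 3 - 1*(-166) = 3 + 166 = 169)
d(U) = 5/U
(-307 + d(13)) + h = (-307 + 5/13) + 169 = -3986/13 + 169 = -1789/13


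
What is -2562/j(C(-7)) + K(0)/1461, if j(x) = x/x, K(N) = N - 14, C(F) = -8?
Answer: -3743096/1461 ≈ -2562.0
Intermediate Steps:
K(N) = -14 + N
j(x) = 1
-2562/j(C(-7)) + K(0)/1461 = -2562/1 + (-14 + 0)/1461 = -2562*1 - 14*1/1461 = -2562 - 14/1461 = -3743096/1461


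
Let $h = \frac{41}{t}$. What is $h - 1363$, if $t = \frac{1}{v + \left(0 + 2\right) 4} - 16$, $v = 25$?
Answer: $- \frac{719654}{527} \approx -1365.6$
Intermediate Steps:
$t = - \frac{527}{33}$ ($t = \frac{1}{25 + \left(0 + 2\right) 4} - 16 = \frac{1}{25 + 2 \cdot 4} - 16 = \frac{1}{25 + 8} - 16 = \frac{1}{33} - 16 = - \frac{527}{33} \approx -15.97$)
$h = - \frac{1353}{527}$ ($h = \frac{41}{- \frac{527}{33}} = 41 \left(- \frac{33}{527}\right) = - \frac{1353}{527} \approx -2.5674$)
$h - 1363 = - \frac{1353}{527} - 1363 = - \frac{719654}{527}$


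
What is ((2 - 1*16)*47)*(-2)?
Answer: 1316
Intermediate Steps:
((2 - 1*16)*47)*(-2) = ((2 - 16)*47)*(-2) = -14*47*(-2) = -658*(-2) = 1316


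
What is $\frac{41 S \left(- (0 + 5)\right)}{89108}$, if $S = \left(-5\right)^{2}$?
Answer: $- \frac{5125}{89108} \approx -0.057514$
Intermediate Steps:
$S = 25$
$\frac{41 S \left(- (0 + 5)\right)}{89108} = \frac{41 \cdot 25 \left(- (0 + 5)\right)}{89108} = 1025 \left(\left(-1\right) 5\right) \frac{1}{89108} = 1025 \left(-5\right) \frac{1}{89108} = \left(-5125\right) \frac{1}{89108} = - \frac{5125}{89108}$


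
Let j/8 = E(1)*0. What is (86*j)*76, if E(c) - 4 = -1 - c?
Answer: 0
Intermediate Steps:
E(c) = 3 - c (E(c) = 4 + (-1 - c) = 3 - c)
j = 0 (j = 8*((3 - 1*1)*0) = 8*((3 - 1)*0) = 8*(2*0) = 8*0 = 0)
(86*j)*76 = (86*0)*76 = 0*76 = 0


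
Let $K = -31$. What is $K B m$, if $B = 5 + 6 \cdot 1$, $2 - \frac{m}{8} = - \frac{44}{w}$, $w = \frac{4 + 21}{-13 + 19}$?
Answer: $- \frac{856592}{25} \approx -34264.0$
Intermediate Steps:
$w = \frac{25}{6} \approx 4.1667$
$m = \frac{2512}{25}$ ($m = 16 - 8 \left(- \frac{44}{\frac{25}{6}}\right) = 16 - 8 \left(\left(-44\right) \frac{6}{25}\right) = 16 - - \frac{2112}{25} = 16 + \frac{2112}{25} = \frac{2512}{25} \approx 100.48$)
$B = 11$ ($B = 5 + 6 = 11$)
$K B m = \left(-31\right) 11 \cdot \frac{2512}{25} = \left(-341\right) \frac{2512}{25} = - \frac{856592}{25}$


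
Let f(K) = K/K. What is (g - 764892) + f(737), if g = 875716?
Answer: 110825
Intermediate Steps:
f(K) = 1
(g - 764892) + f(737) = (875716 - 764892) + 1 = 110824 + 1 = 110825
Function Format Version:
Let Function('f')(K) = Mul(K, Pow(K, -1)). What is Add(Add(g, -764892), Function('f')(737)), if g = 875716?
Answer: 110825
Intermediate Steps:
Function('f')(K) = 1
Add(Add(g, -764892), Function('f')(737)) = Add(Add(875716, -764892), 1) = Add(110824, 1) = 110825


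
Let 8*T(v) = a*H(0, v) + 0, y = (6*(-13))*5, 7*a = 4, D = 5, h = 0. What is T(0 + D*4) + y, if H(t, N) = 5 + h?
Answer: -5455/14 ≈ -389.64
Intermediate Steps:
H(t, N) = 5 (H(t, N) = 5 + 0 = 5)
a = 4/7 (a = (1/7)*4 = 4/7 ≈ 0.57143)
y = -390 (y = -78*5 = -390)
T(v) = 5/14 (T(v) = ((4/7)*5 + 0)/8 = (20/7 + 0)/8 = (1/8)*(20/7) = 5/14)
T(0 + D*4) + y = 5/14 - 390 = -5455/14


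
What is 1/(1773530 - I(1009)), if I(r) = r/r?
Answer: 1/1773529 ≈ 5.6385e-7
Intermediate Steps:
I(r) = 1
1/(1773530 - I(1009)) = 1/(1773530 - 1*1) = 1/(1773530 - 1) = 1/1773529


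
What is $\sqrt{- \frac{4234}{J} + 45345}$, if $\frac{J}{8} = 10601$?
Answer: $\frac{\sqrt{20383679795063}}{21202} \approx 212.94$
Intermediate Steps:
$J = 84808$ ($J = 8 \cdot 10601 = 84808$)
$\sqrt{- \frac{4234}{J} + 45345} = \sqrt{- \frac{4234}{84808} + 45345} = \sqrt{\left(-4234\right) \frac{1}{84808} + 45345} = \sqrt{- \frac{2117}{42404} + 45345} = \sqrt{\frac{1922807263}{42404}} = \frac{\sqrt{20383679795063}}{21202}$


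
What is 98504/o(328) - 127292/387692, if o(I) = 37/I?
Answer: 3131514269525/3586151 ≈ 8.7322e+5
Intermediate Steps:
98504/o(328) - 127292/387692 = 98504/((37/328)) - 127292/387692 = 98504/((37*(1/328))) - 127292*1/387692 = 98504/(37/328) - 31823/96923 = 98504*(328/37) - 31823/96923 = 32309312/37 - 31823/96923 = 3131514269525/3586151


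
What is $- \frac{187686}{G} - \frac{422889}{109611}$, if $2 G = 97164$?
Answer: $- \frac{761430436}{98613363} \approx -7.7214$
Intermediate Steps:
$G = 48582$ ($G = \frac{1}{2} \cdot 97164 = 48582$)
$- \frac{187686}{G} - \frac{422889}{109611} = - \frac{187686}{48582} - \frac{422889}{109611} = \left(-187686\right) \frac{1}{48582} - \frac{140963}{36537} = - \frac{10427}{2699} - \frac{140963}{36537} = - \frac{761430436}{98613363}$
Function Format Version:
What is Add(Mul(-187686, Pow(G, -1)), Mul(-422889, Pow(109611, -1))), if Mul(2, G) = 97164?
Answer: Rational(-761430436, 98613363) ≈ -7.7214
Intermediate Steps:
G = 48582 (G = Mul(Rational(1, 2), 97164) = 48582)
Add(Mul(-187686, Pow(G, -1)), Mul(-422889, Pow(109611, -1))) = Add(Mul(-187686, Pow(48582, -1)), Mul(-422889, Pow(109611, -1))) = Add(Mul(-187686, Rational(1, 48582)), Mul(-422889, Rational(1, 109611))) = Add(Rational(-10427, 2699), Rational(-140963, 36537)) = Rational(-761430436, 98613363)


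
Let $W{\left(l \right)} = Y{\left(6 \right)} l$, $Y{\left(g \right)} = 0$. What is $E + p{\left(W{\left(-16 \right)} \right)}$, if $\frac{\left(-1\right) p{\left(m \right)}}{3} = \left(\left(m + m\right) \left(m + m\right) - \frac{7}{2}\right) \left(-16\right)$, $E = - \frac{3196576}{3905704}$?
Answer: $- \frac{82419356}{488213} \approx -168.82$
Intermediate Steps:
$E = - \frac{399572}{488213}$ ($E = \left(-3196576\right) \frac{1}{3905704} = - \frac{399572}{488213} \approx -0.81844$)
$W{\left(l \right)} = 0$ ($W{\left(l \right)} = 0 l = 0$)
$p{\left(m \right)} = -168 + 192 m^{2}$ ($p{\left(m \right)} = - 3 \left(\left(m + m\right) \left(m + m\right) - \frac{7}{2}\right) \left(-16\right) = - 3 \left(2 m 2 m - \frac{7}{2}\right) \left(-16\right) = - 3 \left(4 m^{2} - \frac{7}{2}\right) \left(-16\right) = - 3 \left(- \frac{7}{2} + 4 m^{2}\right) \left(-16\right) = - 3 \left(56 - 64 m^{2}\right) = -168 + 192 m^{2}$)
$E + p{\left(W{\left(-16 \right)} \right)} = - \frac{399572}{488213} - \left(168 - 192 \cdot 0^{2}\right) = - \frac{399572}{488213} + \left(-168 + 192 \cdot 0\right) = - \frac{399572}{488213} + \left(-168 + 0\right) = - \frac{399572}{488213} - 168 = - \frac{82419356}{488213}$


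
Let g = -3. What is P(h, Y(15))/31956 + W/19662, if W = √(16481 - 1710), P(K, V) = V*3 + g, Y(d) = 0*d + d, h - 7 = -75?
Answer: 7/5326 + √14771/19662 ≈ 0.0074956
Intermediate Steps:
h = -68 (h = 7 - 75 = -68)
Y(d) = d (Y(d) = 0 + d = d)
P(K, V) = -3 + 3*V (P(K, V) = V*3 - 3 = 3*V - 3 = -3 + 3*V)
W = √14771 ≈ 121.54
P(h, Y(15))/31956 + W/19662 = (-3 + 3*15)/31956 + √14771/19662 = (-3 + 45)*(1/31956) + √14771*(1/19662) = 42*(1/31956) + √14771/19662 = 7/5326 + √14771/19662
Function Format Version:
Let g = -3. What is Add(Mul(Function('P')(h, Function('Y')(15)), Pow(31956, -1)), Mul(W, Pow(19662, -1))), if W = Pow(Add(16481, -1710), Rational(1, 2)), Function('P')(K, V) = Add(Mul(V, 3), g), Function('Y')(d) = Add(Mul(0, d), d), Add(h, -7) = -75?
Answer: Add(Rational(7, 5326), Mul(Rational(1, 19662), Pow(14771, Rational(1, 2)))) ≈ 0.0074956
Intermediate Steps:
h = -68 (h = Add(7, -75) = -68)
Function('Y')(d) = d (Function('Y')(d) = Add(0, d) = d)
Function('P')(K, V) = Add(-3, Mul(3, V)) (Function('P')(K, V) = Add(Mul(V, 3), -3) = Add(Mul(3, V), -3) = Add(-3, Mul(3, V)))
W = Pow(14771, Rational(1, 2)) ≈ 121.54
Add(Mul(Function('P')(h, Function('Y')(15)), Pow(31956, -1)), Mul(W, Pow(19662, -1))) = Add(Mul(Add(-3, Mul(3, 15)), Pow(31956, -1)), Mul(Pow(14771, Rational(1, 2)), Pow(19662, -1))) = Add(Mul(Add(-3, 45), Rational(1, 31956)), Mul(Pow(14771, Rational(1, 2)), Rational(1, 19662))) = Add(Mul(42, Rational(1, 31956)), Mul(Rational(1, 19662), Pow(14771, Rational(1, 2)))) = Add(Rational(7, 5326), Mul(Rational(1, 19662), Pow(14771, Rational(1, 2))))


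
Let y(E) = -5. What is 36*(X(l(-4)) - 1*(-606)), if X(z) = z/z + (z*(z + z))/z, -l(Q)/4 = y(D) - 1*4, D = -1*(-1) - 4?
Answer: 24444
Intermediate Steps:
D = -3 (D = 1 - 4 = -3)
l(Q) = 36 (l(Q) = -4*(-5 - 1*4) = -4*(-5 - 4) = -4*(-9) = 36)
X(z) = 1 + 2*z (X(z) = 1 + (z*(2*z))/z = 1 + (2*z**2)/z = 1 + 2*z)
36*(X(l(-4)) - 1*(-606)) = 36*((1 + 2*36) - 1*(-606)) = 36*((1 + 72) + 606) = 36*(73 + 606) = 36*679 = 24444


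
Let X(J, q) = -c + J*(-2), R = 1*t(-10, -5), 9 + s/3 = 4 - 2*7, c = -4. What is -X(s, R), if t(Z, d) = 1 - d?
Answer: -118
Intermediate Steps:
s = -57 (s = -27 + 3*(4 - 2*7) = -27 + 3*(4 - 14) = -27 + 3*(-10) = -27 - 30 = -57)
R = 6 (R = 1*(1 - 1*(-5)) = 1*(1 + 5) = 1*6 = 6)
X(J, q) = 4 - 2*J (X(J, q) = -1*(-4) + J*(-2) = 4 - 2*J)
-X(s, R) = -(4 - 2*(-57)) = -(4 + 114) = -1*118 = -118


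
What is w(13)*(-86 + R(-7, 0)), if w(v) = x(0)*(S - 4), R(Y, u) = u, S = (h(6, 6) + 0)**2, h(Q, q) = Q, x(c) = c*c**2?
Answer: 0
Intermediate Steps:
x(c) = c**3
S = 36 (S = (6 + 0)**2 = 6**2 = 36)
w(v) = 0 (w(v) = 0**3*(36 - 4) = 0*32 = 0)
w(13)*(-86 + R(-7, 0)) = 0*(-86 + 0) = 0*(-86) = 0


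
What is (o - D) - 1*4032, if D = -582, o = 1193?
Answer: -2257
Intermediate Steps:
(o - D) - 1*4032 = (1193 - 1*(-582)) - 1*4032 = (1193 + 582) - 4032 = 1775 - 4032 = -2257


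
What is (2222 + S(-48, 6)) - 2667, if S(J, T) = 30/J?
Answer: -3565/8 ≈ -445.63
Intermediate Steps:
(2222 + S(-48, 6)) - 2667 = (2222 + 30/(-48)) - 2667 = (2222 + 30*(-1/48)) - 2667 = (2222 - 5/8) - 2667 = 17771/8 - 2667 = -3565/8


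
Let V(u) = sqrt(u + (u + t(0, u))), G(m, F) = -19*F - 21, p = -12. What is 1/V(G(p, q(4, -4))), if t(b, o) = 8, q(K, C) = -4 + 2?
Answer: sqrt(42)/42 ≈ 0.15430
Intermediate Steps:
q(K, C) = -2
G(m, F) = -21 - 19*F
V(u) = sqrt(8 + 2*u) (V(u) = sqrt(u + (u + 8)) = sqrt(u + (8 + u)) = sqrt(8 + 2*u))
1/V(G(p, q(4, -4))) = 1/(sqrt(8 + 2*(-21 - 19*(-2)))) = 1/(sqrt(8 + 2*(-21 + 38))) = 1/(sqrt(8 + 2*17)) = 1/(sqrt(8 + 34)) = 1/(sqrt(42)) = sqrt(42)/42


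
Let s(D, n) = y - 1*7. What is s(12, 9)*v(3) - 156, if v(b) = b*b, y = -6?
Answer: -273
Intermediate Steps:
v(b) = b**2
s(D, n) = -13 (s(D, n) = -6 - 1*7 = -6 - 7 = -13)
s(12, 9)*v(3) - 156 = -13*3**2 - 156 = -13*9 - 156 = -117 - 156 = -273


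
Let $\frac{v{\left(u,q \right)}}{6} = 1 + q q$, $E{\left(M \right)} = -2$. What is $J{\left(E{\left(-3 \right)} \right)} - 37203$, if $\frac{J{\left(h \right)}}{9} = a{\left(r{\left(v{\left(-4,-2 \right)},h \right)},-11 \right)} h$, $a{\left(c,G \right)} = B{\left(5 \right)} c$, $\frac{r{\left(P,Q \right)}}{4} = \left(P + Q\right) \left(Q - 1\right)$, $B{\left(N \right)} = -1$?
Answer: $-43251$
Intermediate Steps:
$v{\left(u,q \right)} = 6 + 6 q^{2}$ ($v{\left(u,q \right)} = 6 \left(1 + q q\right) = 6 \left(1 + q^{2}\right) = 6 + 6 q^{2}$)
$r{\left(P,Q \right)} = 4 \left(-1 + Q\right) \left(P + Q\right)$ ($r{\left(P,Q \right)} = 4 \left(P + Q\right) \left(Q - 1\right) = 4 \left(P + Q\right) \left(-1 + Q\right) = 4 \left(-1 + Q\right) \left(P + Q\right)$)
$a{\left(c,G \right)} = - c$
$J{\left(h \right)} = 9 h \left(120 - 116 h - 4 h^{2}\right)$ ($J{\left(h \right)} = 9 - (- 4 \left(6 + 6 \left(-2\right)^{2}\right) - 4 h + 4 h^{2} + 4 \left(6 + 6 \left(-2\right)^{2}\right) h) h = 9 - (- 4 \left(6 + 6 \cdot 4\right) - 4 h + 4 h^{2} + 4 \left(6 + 6 \cdot 4\right) h) h = 9 - (- 4 \left(6 + 24\right) - 4 h + 4 h^{2} + 4 \left(6 + 24\right) h) h = 9 - (\left(-4\right) 30 - 4 h + 4 h^{2} + 4 \cdot 30 h) h = 9 - (-120 - 4 h + 4 h^{2} + 120 h) h = 9 - (-120 + 4 h^{2} + 116 h) h = 9 \left(120 - 116 h - 4 h^{2}\right) h = 9 h \left(120 - 116 h - 4 h^{2}\right)$)
$J{\left(E{\left(-3 \right)} \right)} - 37203 = 36 \left(-2\right) \left(30 - \left(-2\right)^{2} - -58\right) - 37203 = 36 \left(-2\right) \left(30 - 4 + 58\right) - 37203 = 36 \left(-2\right) 84 - 37203 = -6048 - 37203 = -43251$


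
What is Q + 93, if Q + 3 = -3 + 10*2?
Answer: 107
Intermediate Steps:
Q = 14 (Q = -3 + (-3 + 10*2) = -3 + (-3 + 20) = -3 + 17 = 14)
Q + 93 = 14 + 93 = 107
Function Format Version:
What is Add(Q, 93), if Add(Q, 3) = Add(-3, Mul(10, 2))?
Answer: 107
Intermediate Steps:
Q = 14 (Q = Add(-3, Add(-3, Mul(10, 2))) = Add(-3, Add(-3, 20)) = Add(-3, 17) = 14)
Add(Q, 93) = Add(14, 93) = 107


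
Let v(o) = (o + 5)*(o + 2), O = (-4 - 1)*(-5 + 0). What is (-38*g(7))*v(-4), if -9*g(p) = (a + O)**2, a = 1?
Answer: -51376/9 ≈ -5708.4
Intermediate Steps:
O = 25 (O = -5*(-5) = 25)
g(p) = -676/9 (g(p) = -(1 + 25)**2/9 = -1/9*26**2 = -1/9*676 = -676/9)
v(o) = (2 + o)*(5 + o) (v(o) = (5 + o)*(2 + o) = (2 + o)*(5 + o))
(-38*g(7))*v(-4) = (-38*(-676/9))*(10 + (-4)**2 + 7*(-4)) = 25688*(10 + 16 - 28)/9 = (25688/9)*(-2) = -51376/9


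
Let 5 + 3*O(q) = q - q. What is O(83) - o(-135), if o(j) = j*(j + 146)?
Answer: 4450/3 ≈ 1483.3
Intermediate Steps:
o(j) = j*(146 + j)
O(q) = -5/3 (O(q) = -5/3 + (q - q)/3 = -5/3 + (1/3)*0 = -5/3 + 0 = -5/3)
O(83) - o(-135) = -5/3 - (-135)*(146 - 135) = -5/3 - (-135)*11 = -5/3 - 1*(-1485) = -5/3 + 1485 = 4450/3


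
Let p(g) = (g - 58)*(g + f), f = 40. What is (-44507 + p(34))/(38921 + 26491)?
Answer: -46283/65412 ≈ -0.70756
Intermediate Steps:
p(g) = (-58 + g)*(40 + g) (p(g) = (g - 58)*(g + 40) = (-58 + g)*(40 + g))
(-44507 + p(34))/(38921 + 26491) = (-44507 + (-2320 + 34² - 18*34))/(38921 + 26491) = (-44507 + (-2320 + 1156 - 612))/65412 = (-44507 - 1776)*(1/65412) = -46283*1/65412 = -46283/65412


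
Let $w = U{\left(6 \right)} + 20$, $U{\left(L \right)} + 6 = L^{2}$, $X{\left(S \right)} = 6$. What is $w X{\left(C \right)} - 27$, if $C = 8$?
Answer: $273$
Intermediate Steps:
$U{\left(L \right)} = -6 + L^{2}$
$w = 50$ ($w = \left(-6 + 6^{2}\right) + 20 = \left(-6 + 36\right) + 20 = 30 + 20 = 50$)
$w X{\left(C \right)} - 27 = 50 \cdot 6 - 27 = 300 - 27 = 273$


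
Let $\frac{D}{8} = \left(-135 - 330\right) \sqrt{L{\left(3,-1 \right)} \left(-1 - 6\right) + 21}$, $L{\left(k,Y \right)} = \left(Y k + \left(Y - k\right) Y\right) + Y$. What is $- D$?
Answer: $3720 \sqrt{21} \approx 17047.0$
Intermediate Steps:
$L{\left(k,Y \right)} = Y + Y k + Y \left(Y - k\right)$ ($L{\left(k,Y \right)} = \left(Y k + Y \left(Y - k\right)\right) + Y = Y + Y k + Y \left(Y - k\right)$)
$D = - 3720 \sqrt{21}$ ($D = 8 \left(-135 - 330\right) \sqrt{- (1 - 1) \left(-1 - 6\right) + 21} = 8 \left(- 465 \sqrt{\left(-1\right) 0 \left(-7\right) + 21}\right) = 8 \left(- 465 \sqrt{0 \left(-7\right) + 21}\right) = 8 \left(- 465 \sqrt{0 + 21}\right) = 8 \left(- 465 \sqrt{21}\right) = - 3720 \sqrt{21} \approx -17047.0$)
$- D = - \left(-3720\right) \sqrt{21} = 3720 \sqrt{21}$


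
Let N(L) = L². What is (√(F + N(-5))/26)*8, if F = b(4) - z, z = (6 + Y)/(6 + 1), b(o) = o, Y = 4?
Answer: 4*√1351/91 ≈ 1.6156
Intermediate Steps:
z = 10/7 (z = (6 + 4)/(6 + 1) = 10/7 ≈ 1.4286)
F = 18/7 (F = 4 - 1*10/7 = 4 - 10/7 = 18/7 ≈ 2.5714)
(√(F + N(-5))/26)*8 = (√(18/7 + (-5)²)/26)*8 = (√(18/7 + 25)*(1/26))*8 = (√(193/7)*(1/26))*8 = ((√1351/7)*(1/26))*8 = (√1351/182)*8 = 4*√1351/91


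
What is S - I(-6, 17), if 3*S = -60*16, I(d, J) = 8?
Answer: -328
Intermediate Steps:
S = -320 (S = (-60*16)/3 = (1/3)*(-960) = -320)
S - I(-6, 17) = -320 - 1*8 = -320 - 8 = -328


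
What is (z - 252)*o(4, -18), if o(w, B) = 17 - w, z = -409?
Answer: -8593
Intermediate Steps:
(z - 252)*o(4, -18) = (-409 - 252)*(17 - 1*4) = -661*(17 - 4) = -661*13 = -8593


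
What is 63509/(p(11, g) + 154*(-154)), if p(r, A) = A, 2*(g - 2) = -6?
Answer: -63509/23717 ≈ -2.6778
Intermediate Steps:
g = -1 (g = 2 + (½)*(-6) = 2 - 3 = -1)
63509/(p(11, g) + 154*(-154)) = 63509/(-1 + 154*(-154)) = 63509/(-1 - 23716) = 63509/(-23717) = 63509*(-1/23717) = -63509/23717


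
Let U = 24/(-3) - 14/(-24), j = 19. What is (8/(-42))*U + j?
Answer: 1286/63 ≈ 20.413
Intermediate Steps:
U = -89/12 (U = 24*(-1/3) - 14*(-1/24) = -8 + 7/12 = -89/12 ≈ -7.4167)
(8/(-42))*U + j = (8/(-42))*(-89/12) + 19 = (8*(-1/42))*(-89/12) + 19 = -4/21*(-89/12) + 19 = 89/63 + 19 = 1286/63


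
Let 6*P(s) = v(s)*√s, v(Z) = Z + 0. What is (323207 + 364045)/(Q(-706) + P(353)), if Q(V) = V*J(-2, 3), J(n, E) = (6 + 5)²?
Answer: -5987339424/744106703 - 4123512*√353/744106703 ≈ -8.1505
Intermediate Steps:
v(Z) = Z
J(n, E) = 121 (J(n, E) = 11² = 121)
P(s) = s^(3/2)/6 (P(s) = (s*√s)/6 = s^(3/2)/6)
Q(V) = 121*V (Q(V) = V*121 = 121*V)
(323207 + 364045)/(Q(-706) + P(353)) = (323207 + 364045)/(121*(-706) + 353^(3/2)/6) = 687252/(-85426 + (353*√353)/6) = 687252/(-85426 + 353*√353/6)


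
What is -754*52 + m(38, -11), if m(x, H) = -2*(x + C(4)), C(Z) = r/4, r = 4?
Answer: -39286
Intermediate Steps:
C(Z) = 1 (C(Z) = 4/4 = 4*(1/4) = 1)
m(x, H) = -2 - 2*x (m(x, H) = -2*(x + 1) = -2*(1 + x) = -2 - 2*x)
-754*52 + m(38, -11) = -754*52 + (-2 - 2*38) = -39208 + (-2 - 76) = -39208 - 78 = -39286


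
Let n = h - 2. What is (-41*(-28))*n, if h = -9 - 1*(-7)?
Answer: -4592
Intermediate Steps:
h = -2 (h = -9 + 7 = -2)
n = -4 (n = -2 - 2 = -4)
(-41*(-28))*n = -41*(-28)*(-4) = 1148*(-4) = -4592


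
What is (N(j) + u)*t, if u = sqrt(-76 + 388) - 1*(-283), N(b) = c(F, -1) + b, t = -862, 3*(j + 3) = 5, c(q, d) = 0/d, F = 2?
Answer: -728390/3 - 1724*sqrt(78) ≈ -2.5802e+5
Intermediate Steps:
c(q, d) = 0
j = -4/3 (j = -3 + (1/3)*5 = -3 + 5/3 = -4/3 ≈ -1.3333)
N(b) = b (N(b) = 0 + b = b)
u = 283 + 2*sqrt(78) (u = sqrt(312) + 283 = 2*sqrt(78) + 283 = 283 + 2*sqrt(78) ≈ 300.66)
(N(j) + u)*t = (-4/3 + (283 + 2*sqrt(78)))*(-862) = (845/3 + 2*sqrt(78))*(-862) = -728390/3 - 1724*sqrt(78)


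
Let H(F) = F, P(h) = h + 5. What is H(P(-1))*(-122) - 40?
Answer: -528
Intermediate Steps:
P(h) = 5 + h
H(P(-1))*(-122) - 40 = (5 - 1)*(-122) - 40 = 4*(-122) - 40 = -488 - 40 = -528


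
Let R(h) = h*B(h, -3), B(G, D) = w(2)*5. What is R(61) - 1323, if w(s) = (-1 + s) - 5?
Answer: -2543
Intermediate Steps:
w(s) = -6 + s
B(G, D) = -20 (B(G, D) = (-6 + 2)*5 = -4*5 = -20)
R(h) = -20*h (R(h) = h*(-20) = -20*h)
R(61) - 1323 = -20*61 - 1323 = -1220 - 1323 = -2543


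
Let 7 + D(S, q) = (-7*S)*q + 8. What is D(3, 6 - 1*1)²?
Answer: 10816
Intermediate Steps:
D(S, q) = 1 - 7*S*q (D(S, q) = -7 + ((-7*S)*q + 8) = -7 + (-7*S*q + 8) = -7 + (8 - 7*S*q) = 1 - 7*S*q)
D(3, 6 - 1*1)² = (1 - 7*3*(6 - 1*1))² = (1 - 7*3*(6 - 1))² = (1 - 7*3*5)² = (1 - 105)² = (-104)² = 10816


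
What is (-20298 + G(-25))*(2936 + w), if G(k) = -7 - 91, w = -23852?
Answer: 426602736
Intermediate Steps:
G(k) = -98
(-20298 + G(-25))*(2936 + w) = (-20298 - 98)*(2936 - 23852) = -20396*(-20916) = 426602736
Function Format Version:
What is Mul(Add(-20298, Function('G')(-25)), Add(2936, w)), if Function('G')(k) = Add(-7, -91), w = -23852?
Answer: 426602736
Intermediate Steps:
Function('G')(k) = -98
Mul(Add(-20298, Function('G')(-25)), Add(2936, w)) = Mul(Add(-20298, -98), Add(2936, -23852)) = Mul(-20396, -20916) = 426602736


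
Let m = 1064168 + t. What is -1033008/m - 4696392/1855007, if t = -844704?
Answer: -7517668482/1038538919 ≈ -7.2387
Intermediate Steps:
m = 219464 (m = 1064168 - 844704 = 219464)
-1033008/m - 4696392/1855007 = -1033008/219464 - 4696392/1855007 = -1033008*1/219464 - 4696392*1/1855007 = -129126/27433 - 4696392/1855007 = -7517668482/1038538919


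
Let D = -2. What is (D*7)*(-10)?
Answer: 140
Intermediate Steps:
(D*7)*(-10) = -2*7*(-10) = -14*(-10) = 140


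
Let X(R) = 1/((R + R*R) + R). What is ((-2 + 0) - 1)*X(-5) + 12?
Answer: 59/5 ≈ 11.800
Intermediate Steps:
X(R) = 1/(R² + 2*R) (X(R) = 1/((R + R²) + R) = 1/(R² + 2*R))
((-2 + 0) - 1)*X(-5) + 12 = ((-2 + 0) - 1)*(1/((-5)*(2 - 5))) + 12 = (-2 - 1)*(-⅕/(-3)) + 12 = -(-3)*(-1)/(5*3) + 12 = -3*1/15 + 12 = -⅕ + 12 = 59/5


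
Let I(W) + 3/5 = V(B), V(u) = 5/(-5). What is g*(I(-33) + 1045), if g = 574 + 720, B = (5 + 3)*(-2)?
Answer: 6750798/5 ≈ 1.3502e+6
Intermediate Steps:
B = -16 (B = 8*(-2) = -16)
V(u) = -1 (V(u) = 5*(-⅕) = -1)
I(W) = -8/5 (I(W) = -⅗ - 1 = -8/5)
g = 1294
g*(I(-33) + 1045) = 1294*(-8/5 + 1045) = 1294*(5217/5) = 6750798/5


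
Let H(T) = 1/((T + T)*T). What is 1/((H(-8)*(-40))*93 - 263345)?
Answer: -16/4213985 ≈ -3.7969e-6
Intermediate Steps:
H(T) = 1/(2*T²) (H(T) = 1/(((2*T))*T) = (1/(2*T))/T = 1/(2*T²))
1/((H(-8)*(-40))*93 - 263345) = 1/((((½)/(-8)²)*(-40))*93 - 263345) = 1/((((½)*(1/64))*(-40))*93 - 263345) = 1/(((1/128)*(-40))*93 - 263345) = 1/(-5/16*93 - 263345) = 1/(-465/16 - 263345) = 1/(-4213985/16) = -16/4213985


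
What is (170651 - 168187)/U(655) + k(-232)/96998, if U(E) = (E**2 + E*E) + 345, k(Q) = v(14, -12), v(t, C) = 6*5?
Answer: 132377461/41631299105 ≈ 0.0031798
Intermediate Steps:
v(t, C) = 30
k(Q) = 30
U(E) = 345 + 2*E**2 (U(E) = (E**2 + E**2) + 345 = 2*E**2 + 345 = 345 + 2*E**2)
(170651 - 168187)/U(655) + k(-232)/96998 = (170651 - 168187)/(345 + 2*655**2) + 30/96998 = 2464/(345 + 2*429025) + 30*(1/96998) = 2464/(345 + 858050) + 15/48499 = 2464/858395 + 15/48499 = 132377461/41631299105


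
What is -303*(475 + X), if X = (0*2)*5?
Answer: -143925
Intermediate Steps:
X = 0 (X = 0*5 = 0)
-303*(475 + X) = -303*(475 + 0) = -303*475 = -143925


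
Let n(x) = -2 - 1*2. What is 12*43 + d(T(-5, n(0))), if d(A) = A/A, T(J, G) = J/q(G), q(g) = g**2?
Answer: 517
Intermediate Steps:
n(x) = -4 (n(x) = -2 - 2 = -4)
T(J, G) = J/G**2 (T(J, G) = J/(G**2) = J/G**2)
d(A) = 1
12*43 + d(T(-5, n(0))) = 12*43 + 1 = 516 + 1 = 517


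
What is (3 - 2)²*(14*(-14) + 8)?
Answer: -188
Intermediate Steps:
(3 - 2)²*(14*(-14) + 8) = 1²*(-196 + 8) = 1*(-188) = -188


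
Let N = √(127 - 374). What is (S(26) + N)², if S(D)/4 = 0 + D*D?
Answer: (2704 + I*√247)² ≈ 7.3114e+6 + 8.499e+4*I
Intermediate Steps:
N = I*√247 (N = √(-247) = I*√247 ≈ 15.716*I)
S(D) = 4*D² (S(D) = 4*(0 + D*D) = 4*(0 + D²) = 4*D²)
(S(26) + N)² = (4*26² + I*√247)² = (4*676 + I*√247)² = (2704 + I*√247)²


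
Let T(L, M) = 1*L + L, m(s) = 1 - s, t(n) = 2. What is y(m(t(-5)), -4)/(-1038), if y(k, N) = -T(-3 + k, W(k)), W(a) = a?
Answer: -4/519 ≈ -0.0077071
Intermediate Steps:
T(L, M) = 2*L (T(L, M) = L + L = 2*L)
y(k, N) = 6 - 2*k (y(k, N) = -2*(-3 + k) = -(-6 + 2*k) = 6 - 2*k)
y(m(t(-5)), -4)/(-1038) = (6 - 2*(1 - 1*2))/(-1038) = (6 - 2*(1 - 2))*(-1/1038) = (6 - 2*(-1))*(-1/1038) = (6 + 2)*(-1/1038) = 8*(-1/1038) = -4/519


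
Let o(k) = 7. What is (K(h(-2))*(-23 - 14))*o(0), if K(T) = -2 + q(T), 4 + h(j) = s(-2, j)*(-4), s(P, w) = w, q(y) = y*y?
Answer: -3626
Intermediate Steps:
q(y) = y²
h(j) = -4 - 4*j (h(j) = -4 + j*(-4) = -4 - 4*j)
K(T) = -2 + T²
(K(h(-2))*(-23 - 14))*o(0) = ((-2 + (-4 - 4*(-2))²)*(-23 - 14))*7 = ((-2 + (-4 + 8)²)*(-37))*7 = ((-2 + 4²)*(-37))*7 = ((-2 + 16)*(-37))*7 = (14*(-37))*7 = -518*7 = -3626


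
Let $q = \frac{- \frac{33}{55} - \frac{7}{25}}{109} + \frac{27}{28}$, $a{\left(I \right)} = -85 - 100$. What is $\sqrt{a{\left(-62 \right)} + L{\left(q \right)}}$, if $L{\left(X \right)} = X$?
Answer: $\frac{i \sqrt{10714458783}}{7630} \approx 13.566 i$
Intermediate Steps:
$a{\left(I \right)} = -185$
$q = \frac{72959}{76300}$ ($q = \left(\left(-33\right) \frac{1}{55} - \frac{7}{25}\right) \frac{1}{109} + 27 \cdot \frac{1}{28} = \left(- \frac{3}{5} - \frac{7}{25}\right) \frac{1}{109} + \frac{27}{28} = \left(- \frac{22}{25}\right) \frac{1}{109} + \frac{27}{28} = - \frac{22}{2725} + \frac{27}{28} = \frac{72959}{76300} \approx 0.95621$)
$\sqrt{a{\left(-62 \right)} + L{\left(q \right)}} = \sqrt{-185 + \frac{72959}{76300}} = \sqrt{- \frac{14042541}{76300}} = \frac{i \sqrt{10714458783}}{7630}$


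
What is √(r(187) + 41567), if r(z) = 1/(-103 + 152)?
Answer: 4*√127299/7 ≈ 203.88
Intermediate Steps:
r(z) = 1/49
√(r(187) + 41567) = √(1/49 + 41567) = √(2036784/49) = 4*√127299/7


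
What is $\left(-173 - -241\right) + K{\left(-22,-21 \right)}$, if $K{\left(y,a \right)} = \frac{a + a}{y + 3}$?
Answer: $\frac{1334}{19} \approx 70.211$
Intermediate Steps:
$K{\left(y,a \right)} = \frac{2 a}{3 + y}$
$\left(-173 - -241\right) + K{\left(-22,-21 \right)} = \left(-173 - -241\right) + 2 \left(-21\right) \frac{1}{3 - 22} = \left(-173 + 241\right) + 2 \left(-21\right) \frac{1}{-19} = 68 + 2 \left(-21\right) \left(- \frac{1}{19}\right) = 68 + \frac{42}{19} = \frac{1334}{19}$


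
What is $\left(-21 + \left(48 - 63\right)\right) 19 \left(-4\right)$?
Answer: $2736$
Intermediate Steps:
$\left(-21 + \left(48 - 63\right)\right) 19 \left(-4\right) = \left(-21 - 15\right) \left(-76\right) = \left(-36\right) \left(-76\right) = 2736$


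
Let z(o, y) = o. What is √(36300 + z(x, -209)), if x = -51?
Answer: √36249 ≈ 190.39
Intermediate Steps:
√(36300 + z(x, -209)) = √(36300 - 51) = √36249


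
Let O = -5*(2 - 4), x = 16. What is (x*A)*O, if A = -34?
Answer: -5440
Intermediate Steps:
O = 10 (O = -5*(-2) = 10)
(x*A)*O = (16*(-34))*10 = -544*10 = -5440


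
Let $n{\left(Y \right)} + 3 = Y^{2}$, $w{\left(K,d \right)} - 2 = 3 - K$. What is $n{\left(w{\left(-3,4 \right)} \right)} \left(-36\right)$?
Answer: $-2196$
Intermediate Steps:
$w{\left(K,d \right)} = 5 - K$ ($w{\left(K,d \right)} = 2 - \left(-3 + K\right) = 5 - K$)
$n{\left(Y \right)} = -3 + Y^{2}$
$n{\left(w{\left(-3,4 \right)} \right)} \left(-36\right) = \left(-3 + \left(5 - -3\right)^{2}\right) \left(-36\right) = \left(-3 + \left(5 + 3\right)^{2}\right) \left(-36\right) = \left(-3 + 8^{2}\right) \left(-36\right) = \left(-3 + 64\right) \left(-36\right) = 61 \left(-36\right) = -2196$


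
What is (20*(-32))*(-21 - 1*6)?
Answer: 17280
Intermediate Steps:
(20*(-32))*(-21 - 1*6) = -640*(-21 - 6) = -640*(-27) = 17280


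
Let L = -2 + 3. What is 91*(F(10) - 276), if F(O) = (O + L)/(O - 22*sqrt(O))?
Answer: -11905985/474 - 11011*sqrt(10)/2370 ≈ -25133.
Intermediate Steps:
L = 1
F(O) = (1 + O)/(O - 22*sqrt(O)) (F(O) = (O + 1)/(O - 22*sqrt(O)) = (1 + O)/(O - 22*sqrt(O)))
91*(F(10) - 276) = 91*((1 + 10)/(10 - 22*sqrt(10)) - 276) = 91*(11/(10 - 22*sqrt(10)) - 276) = 91*(-276 + 11/(10 - 22*sqrt(10))) = -25116 + 1001/(10 - 22*sqrt(10))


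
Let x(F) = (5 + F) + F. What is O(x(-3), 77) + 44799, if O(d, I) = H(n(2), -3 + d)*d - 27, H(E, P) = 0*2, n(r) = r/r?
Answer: 44772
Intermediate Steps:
n(r) = 1
H(E, P) = 0
x(F) = 5 + 2*F
O(d, I) = -27 (O(d, I) = 0*d - 27 = 0 - 27 = -27)
O(x(-3), 77) + 44799 = -27 + 44799 = 44772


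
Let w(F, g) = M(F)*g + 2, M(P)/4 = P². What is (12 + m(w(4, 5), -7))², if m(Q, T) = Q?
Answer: 111556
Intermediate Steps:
M(P) = 4*P²
w(F, g) = 2 + 4*g*F² (w(F, g) = (4*F²)*g + 2 = 4*g*F² + 2 = 2 + 4*g*F²)
(12 + m(w(4, 5), -7))² = (12 + (2 + 4*5*4²))² = (12 + (2 + 4*5*16))² = (12 + (2 + 320))² = (12 + 322)² = 334² = 111556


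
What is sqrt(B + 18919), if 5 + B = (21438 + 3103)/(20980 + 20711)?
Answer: sqrt(32876193282465)/41691 ≈ 137.53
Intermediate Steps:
B = -183914/41691 (B = -5 + (21438 + 3103)/(20980 + 20711) = -5 + 24541/41691 = -183914/41691 ≈ -4.4114)
sqrt(B + 18919) = sqrt(-183914/41691 + 18919) = sqrt(788568115/41691) = sqrt(32876193282465)/41691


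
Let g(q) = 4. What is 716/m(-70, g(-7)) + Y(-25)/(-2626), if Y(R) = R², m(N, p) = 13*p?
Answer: 35533/2626 ≈ 13.531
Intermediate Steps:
716/m(-70, g(-7)) + Y(-25)/(-2626) = 716/((13*4)) + (-25)²/(-2626) = 716/52 + 625*(-1/2626) = 716*(1/52) - 625/2626 = 179/13 - 625/2626 = 35533/2626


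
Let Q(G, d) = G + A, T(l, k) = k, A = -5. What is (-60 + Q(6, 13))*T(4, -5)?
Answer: 295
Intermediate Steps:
Q(G, d) = -5 + G (Q(G, d) = G - 5 = -5 + G)
(-60 + Q(6, 13))*T(4, -5) = (-60 + (-5 + 6))*(-5) = (-60 + 1)*(-5) = -59*(-5) = 295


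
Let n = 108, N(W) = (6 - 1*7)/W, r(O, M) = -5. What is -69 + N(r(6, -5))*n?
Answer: -237/5 ≈ -47.400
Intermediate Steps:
N(W) = -1/W (N(W) = (6 - 7)/W = -1/W)
-69 + N(r(6, -5))*n = -69 - 1/(-5)*108 = -69 - 1*(-1/5)*108 = -69 + (1/5)*108 = -69 + 108/5 = -237/5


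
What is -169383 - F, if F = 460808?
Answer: -630191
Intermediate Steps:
-169383 - F = -169383 - 1*460808 = -169383 - 460808 = -630191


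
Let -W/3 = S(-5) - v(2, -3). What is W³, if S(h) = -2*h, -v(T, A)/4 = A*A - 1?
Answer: -2000376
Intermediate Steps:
v(T, A) = 4 - 4*A² (v(T, A) = -4*(A*A - 1) = -4*(A² - 1) = -4*(-1 + A²) = 4 - 4*A²)
W = -126 (W = -3*(-2*(-5) - (4 - 4*(-3)²)) = -3*(10 - (4 - 4*9)) = -3*(10 - (4 - 36)) = -3*(10 - 1*(-32)) = -3*(10 + 32) = -3*42 = -126)
W³ = (-126)³ = -2000376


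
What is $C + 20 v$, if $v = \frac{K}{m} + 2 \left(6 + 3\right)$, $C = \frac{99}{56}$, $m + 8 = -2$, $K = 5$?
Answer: $\frac{19699}{56} \approx 351.77$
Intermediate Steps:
$m = -10$ ($m = -8 - 2 = -10$)
$C = \frac{99}{56}$ ($C = 99 \cdot \frac{1}{56} = \frac{99}{56} \approx 1.7679$)
$v = \frac{35}{2}$ ($v = \frac{5}{-10} + 2 \left(6 + 3\right) = 5 \left(- \frac{1}{10}\right) + 2 \cdot 9 = - \frac{1}{2} + 18 = \frac{35}{2} \approx 17.5$)
$C + 20 v = \frac{99}{56} + 20 \cdot \frac{35}{2} = \frac{99}{56} + 350 = \frac{19699}{56}$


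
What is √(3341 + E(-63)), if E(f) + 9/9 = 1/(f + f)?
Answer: √5891746/42 ≈ 57.793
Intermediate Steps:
E(f) = -1 + 1/(2*f) (E(f) = -1 + 1/(f + f) = -1 + 1/(2*f))
√(3341 + E(-63)) = √(3341 + (½ - 1*(-63))/(-63)) = √(3341 - (½ + 63)/63) = √(3341 - 1/63*127/2) = √(3341 - 127/126) = √(420839/126) = √5891746/42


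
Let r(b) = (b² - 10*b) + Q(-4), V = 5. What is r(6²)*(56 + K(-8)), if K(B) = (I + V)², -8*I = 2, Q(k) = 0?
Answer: 147069/2 ≈ 73535.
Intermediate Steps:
I = -¼ (I = -⅛*2 = -¼ ≈ -0.25000)
K(B) = 361/16 (K(B) = (-¼ + 5)² = (19/4)² = 361/16)
r(b) = b² - 10*b (r(b) = (b² - 10*b) + 0 = b² - 10*b)
r(6²)*(56 + K(-8)) = (6²*(-10 + 6²))*(56 + 361/16) = (36*(-10 + 36))*(1257/16) = (36*26)*(1257/16) = 936*(1257/16) = 147069/2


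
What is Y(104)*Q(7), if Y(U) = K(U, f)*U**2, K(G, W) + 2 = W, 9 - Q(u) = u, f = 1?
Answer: -21632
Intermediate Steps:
Q(u) = 9 - u
K(G, W) = -2 + W
Y(U) = -U**2 (Y(U) = (-2 + 1)*U**2 = -U**2)
Y(104)*Q(7) = (-1*104**2)*(9 - 1*7) = (-1*10816)*(9 - 7) = -10816*2 = -21632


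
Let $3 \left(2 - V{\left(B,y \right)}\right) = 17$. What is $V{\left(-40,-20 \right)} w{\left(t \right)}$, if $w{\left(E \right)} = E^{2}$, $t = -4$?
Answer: $- \frac{176}{3} \approx -58.667$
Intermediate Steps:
$V{\left(B,y \right)} = - \frac{11}{3}$ ($V{\left(B,y \right)} = 2 - \frac{17}{3} = - \frac{11}{3}$)
$V{\left(-40,-20 \right)} w{\left(t \right)} = - \frac{11 \left(-4\right)^{2}}{3} = \left(- \frac{11}{3}\right) 16 = - \frac{176}{3}$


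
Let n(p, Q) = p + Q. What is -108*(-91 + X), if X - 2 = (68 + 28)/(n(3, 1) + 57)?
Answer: 575964/61 ≈ 9442.0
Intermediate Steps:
n(p, Q) = Q + p
X = 218/61 (X = 2 + (68 + 28)/((1 + 3) + 57) = 2 + 96/(4 + 57) = 2 + 96/61 = 218/61 ≈ 3.5738)
-108*(-91 + X) = -108*(-91 + 218/61) = -108*(-5333/61) = 575964/61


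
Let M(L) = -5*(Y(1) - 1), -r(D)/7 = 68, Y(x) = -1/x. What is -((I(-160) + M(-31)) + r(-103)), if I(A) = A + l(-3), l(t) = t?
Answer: 629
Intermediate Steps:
r(D) = -476 (r(D) = -7*68 = -476)
M(L) = 10 (M(L) = -5*(-1/1 - 1) = -5*(-1*1 - 1) = -5*(-1 - 1) = -5*(-2) = 10)
I(A) = -3 + A (I(A) = A - 3 = -3 + A)
-((I(-160) + M(-31)) + r(-103)) = -(((-3 - 160) + 10) - 476) = -((-163 + 10) - 476) = -(-153 - 476) = -1*(-629) = 629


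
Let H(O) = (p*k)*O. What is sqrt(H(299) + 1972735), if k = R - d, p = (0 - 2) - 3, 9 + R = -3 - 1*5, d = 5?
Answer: 25*sqrt(3209) ≈ 1416.2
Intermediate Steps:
R = -17 (R = -9 + (-3 - 1*5) = -9 + (-3 - 5) = -9 - 8 = -17)
p = -5 (p = -2 - 3 = -5)
k = -22 (k = -17 - 1*5 = -17 - 5 = -22)
H(O) = 110*O (H(O) = (-5*(-22))*O = 110*O)
sqrt(H(299) + 1972735) = sqrt(110*299 + 1972735) = sqrt(32890 + 1972735) = sqrt(2005625) = 25*sqrt(3209)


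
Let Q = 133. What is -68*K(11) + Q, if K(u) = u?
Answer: -615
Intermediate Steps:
-68*K(11) + Q = -68*11 + 133 = -748 + 133 = -615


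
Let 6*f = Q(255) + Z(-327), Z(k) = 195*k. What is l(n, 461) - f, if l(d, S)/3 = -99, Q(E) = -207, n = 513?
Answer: 10365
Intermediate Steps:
l(d, S) = -297 (l(d, S) = 3*(-99) = -297)
f = -10662 (f = (-207 + 195*(-327))/6 = (-207 - 63765)/6 = (⅙)*(-63972) = -10662)
l(n, 461) - f = -297 - 1*(-10662) = -297 + 10662 = 10365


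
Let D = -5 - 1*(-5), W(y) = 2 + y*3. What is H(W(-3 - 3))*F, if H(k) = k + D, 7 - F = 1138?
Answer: 18096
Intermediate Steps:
F = -1131 (F = 7 - 1*1138 = 7 - 1138 = -1131)
W(y) = 2 + 3*y
D = 0 (D = -5 + 5 = 0)
H(k) = k (H(k) = k + 0 = k)
H(W(-3 - 3))*F = (2 + 3*(-3 - 3))*(-1131) = (2 + 3*(-6))*(-1131) = (2 - 18)*(-1131) = -16*(-1131) = 18096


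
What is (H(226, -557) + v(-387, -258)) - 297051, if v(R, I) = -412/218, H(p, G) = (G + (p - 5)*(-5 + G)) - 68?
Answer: -45984908/109 ≈ -4.2188e+5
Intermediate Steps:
H(p, G) = -68 + G + (-5 + G)*(-5 + p) (H(p, G) = (G + (-5 + p)*(-5 + G)) - 68 = (G + (-5 + G)*(-5 + p)) - 68 = -68 + G + (-5 + G)*(-5 + p))
v(R, I) = -206/109 (v(R, I) = -412*1/218 = -206/109)
(H(226, -557) + v(-387, -258)) - 297051 = ((-43 - 5*226 - 4*(-557) - 557*226) - 206/109) - 297051 = ((-43 - 1130 + 2228 - 125882) - 206/109) - 297051 = (-124827 - 206/109) - 297051 = -13606349/109 - 297051 = -45984908/109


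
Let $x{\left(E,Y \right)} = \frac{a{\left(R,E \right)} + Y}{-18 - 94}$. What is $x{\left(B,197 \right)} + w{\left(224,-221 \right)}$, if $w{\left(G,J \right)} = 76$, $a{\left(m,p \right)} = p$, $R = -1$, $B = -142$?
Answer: $\frac{8457}{112} \approx 75.509$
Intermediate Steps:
$x{\left(E,Y \right)} = - \frac{E}{112} - \frac{Y}{112}$ ($x{\left(E,Y \right)} = \frac{E + Y}{-18 - 94} = \frac{E + Y}{-112} = \left(E + Y\right) \left(- \frac{1}{112}\right) = - \frac{E}{112} - \frac{Y}{112}$)
$x{\left(B,197 \right)} + w{\left(224,-221 \right)} = \left(\left(- \frac{1}{112}\right) \left(-142\right) - \frac{197}{112}\right) + 76 = \left(\frac{71}{56} - \frac{197}{112}\right) + 76 = - \frac{55}{112} + 76 = \frac{8457}{112}$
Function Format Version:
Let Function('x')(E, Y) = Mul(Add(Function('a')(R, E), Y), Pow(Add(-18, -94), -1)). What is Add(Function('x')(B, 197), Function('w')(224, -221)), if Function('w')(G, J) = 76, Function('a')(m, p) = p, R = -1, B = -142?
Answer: Rational(8457, 112) ≈ 75.509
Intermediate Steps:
Function('x')(E, Y) = Add(Mul(Rational(-1, 112), E), Mul(Rational(-1, 112), Y)) (Function('x')(E, Y) = Mul(Add(E, Y), Pow(Add(-18, -94), -1)) = Mul(Add(E, Y), Pow(-112, -1)) = Mul(Add(E, Y), Rational(-1, 112)) = Add(Mul(Rational(-1, 112), E), Mul(Rational(-1, 112), Y)))
Add(Function('x')(B, 197), Function('w')(224, -221)) = Add(Add(Mul(Rational(-1, 112), -142), Mul(Rational(-1, 112), 197)), 76) = Add(Add(Rational(71, 56), Rational(-197, 112)), 76) = Add(Rational(-55, 112), 76) = Rational(8457, 112)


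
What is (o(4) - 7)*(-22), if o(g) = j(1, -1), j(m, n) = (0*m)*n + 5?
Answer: 44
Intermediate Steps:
j(m, n) = 5 (j(m, n) = 0*n + 5 = 0 + 5 = 5)
o(g) = 5
(o(4) - 7)*(-22) = (5 - 7)*(-22) = -2*(-22) = 44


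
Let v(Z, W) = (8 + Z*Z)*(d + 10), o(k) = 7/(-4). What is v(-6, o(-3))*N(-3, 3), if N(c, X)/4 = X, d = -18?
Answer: -4224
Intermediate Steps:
N(c, X) = 4*X
o(k) = -7/4 (o(k) = 7*(-1/4) = -7/4)
v(Z, W) = -64 - 8*Z**2 (v(Z, W) = (8 + Z*Z)*(-18 + 10) = (8 + Z**2)*(-8) = -64 - 8*Z**2)
v(-6, o(-3))*N(-3, 3) = (-64 - 8*(-6)**2)*(4*3) = (-64 - 8*36)*12 = (-64 - 288)*12 = -352*12 = -4224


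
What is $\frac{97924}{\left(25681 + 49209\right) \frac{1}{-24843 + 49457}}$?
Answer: $\frac{1205150668}{37445} \approx 32185.0$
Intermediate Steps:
$\frac{97924}{\left(25681 + 49209\right) \frac{1}{-24843 + 49457}} = \frac{97924}{74890 \cdot \frac{1}{24614}} = \frac{97924}{\frac{37445}{12307}} = 97924 \cdot \frac{12307}{37445} = \frac{1205150668}{37445}$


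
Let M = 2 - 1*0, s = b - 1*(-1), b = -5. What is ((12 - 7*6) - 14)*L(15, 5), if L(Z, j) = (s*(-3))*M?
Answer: -1056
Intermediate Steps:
s = -4 (s = -5 - 1*(-1) = -5 + 1 = -4)
M = 2 (M = 2 + 0 = 2)
L(Z, j) = 24 (L(Z, j) = -4*(-3)*2 = 12*2 = 24)
((12 - 7*6) - 14)*L(15, 5) = ((12 - 7*6) - 14)*24 = ((12 - 42) - 14)*24 = (-30 - 14)*24 = -44*24 = -1056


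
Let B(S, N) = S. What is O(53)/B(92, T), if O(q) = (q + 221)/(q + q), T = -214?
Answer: 137/4876 ≈ 0.028097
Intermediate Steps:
O(q) = (221 + q)/(2*q) (O(q) = (221 + q)/((2*q)) = (221 + q)*(1/(2*q)) = (221 + q)/(2*q))
O(53)/B(92, T) = ((½)*(221 + 53)/53)/92 = ((½)*(1/53)*274)*(1/92) = (137/53)*(1/92) = 137/4876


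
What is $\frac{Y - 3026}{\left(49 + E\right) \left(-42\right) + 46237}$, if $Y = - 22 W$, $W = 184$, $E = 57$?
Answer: $- \frac{7074}{41785} \approx -0.1693$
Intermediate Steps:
$Y = -4048$ ($Y = \left(-22\right) 184 = -4048$)
$\frac{Y - 3026}{\left(49 + E\right) \left(-42\right) + 46237} = \frac{-4048 - 3026}{\left(49 + 57\right) \left(-42\right) + 46237} = - \frac{7074}{106 \left(-42\right) + 46237} = - \frac{7074}{-4452 + 46237} = - \frac{7074}{41785}$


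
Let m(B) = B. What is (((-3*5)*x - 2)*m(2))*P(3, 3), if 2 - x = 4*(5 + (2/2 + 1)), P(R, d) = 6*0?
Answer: 0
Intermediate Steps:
P(R, d) = 0
x = -26 (x = 2 - 4*(5 + (2/2 + 1)) = 2 - 4*(5 + (2*(1/2) + 1)) = 2 - 4*(5 + (1 + 1)) = 2 - 4*(5 + 2) = 2 - 4*7 = 2 - 1*28 = 2 - 28 = -26)
(((-3*5)*x - 2)*m(2))*P(3, 3) = ((-3*5*(-26) - 2)*2)*0 = ((-15*(-26) - 2)*2)*0 = ((390 - 2)*2)*0 = (388*2)*0 = 776*0 = 0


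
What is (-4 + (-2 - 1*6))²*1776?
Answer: 255744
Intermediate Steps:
(-4 + (-2 - 1*6))²*1776 = (-4 + (-2 - 6))²*1776 = (-4 - 8)²*1776 = (-12)²*1776 = 144*1776 = 255744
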